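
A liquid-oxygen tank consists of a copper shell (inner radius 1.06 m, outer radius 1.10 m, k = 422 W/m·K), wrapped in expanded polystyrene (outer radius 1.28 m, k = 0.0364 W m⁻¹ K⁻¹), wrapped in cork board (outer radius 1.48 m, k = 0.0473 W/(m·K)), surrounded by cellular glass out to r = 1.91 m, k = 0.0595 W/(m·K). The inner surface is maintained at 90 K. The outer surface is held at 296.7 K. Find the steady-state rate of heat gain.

Q = 313 W

Series thermal resistances, inner to outer:
  R_copper = (1/1.06 − 1/1.10)/(4πk) = 0.03431/(4π·422) = 6.469×10^-6 K/W
  R_expanded polystyrene = (1/1.10 − 1/1.28)/(4πk) = 0.1278/(4π·0.0364) = 0.2795 K/W
  R_cork board = (1/1.28 − 1/1.48)/(4πk) = 0.1056/(4π·0.0473) = 0.1776 K/W
  R_cellular glass = (1/1.48 − 1/1.91)/(4πk) = 0.1521/(4π·0.0595) = 0.2034 K/W
ΣR = 6.469×10^-6 + 0.2795 + 0.1776 + 0.2034 = 0.6605 K/W
Q = ΔT/ΣR = (90 K − 296.7 K)/0.6605 = -313 W
(Negative Q ⇒ heat flows inward; heat gain = 313 W.)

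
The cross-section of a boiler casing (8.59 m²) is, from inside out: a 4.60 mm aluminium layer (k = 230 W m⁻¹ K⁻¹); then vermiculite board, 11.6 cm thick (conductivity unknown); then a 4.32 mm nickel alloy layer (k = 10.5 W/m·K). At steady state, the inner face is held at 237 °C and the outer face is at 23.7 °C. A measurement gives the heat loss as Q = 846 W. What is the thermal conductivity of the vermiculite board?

k = 0.0536 W/m·K

ΣR = ΔT/Q = |237 − 23.7|/846 = 0.2521 K/W
Known resistances:
  R_aluminium = L/(kA) = 0.00460/(230·8.59) = 2.328×10^-6 K/W
  R_nickel alloy = L/(kA) = 0.00432/(10.5·8.59) = 4.790×10^-5 K/W
R_vermiculite board = ΣR − ΣR_known = 0.2521 − 5.023×10^-5 = 0.2520 K/W
L/(kA) = 0.2520 ⇒ k = 0.116/(0.2520·8.59) = 0.0536 W/m·K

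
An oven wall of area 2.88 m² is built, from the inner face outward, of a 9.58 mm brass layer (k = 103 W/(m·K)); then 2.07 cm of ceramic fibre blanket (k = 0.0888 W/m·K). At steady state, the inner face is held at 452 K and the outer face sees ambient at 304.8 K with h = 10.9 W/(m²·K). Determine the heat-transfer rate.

Q = 1300 W

Series thermal resistances, inner to outer:
  R_brass = L/(kA) = 0.00958/(103·2.88) = 3.230×10^-5 K/W
  R_ceramic fibre blanket = L/(kA) = 0.0207/(0.0888·2.88) = 0.08094 K/W
  R_conv,out = 1/(hA) = 1/(10.9·2.88) = 0.03186 K/W
ΣR = 3.230×10^-5 + 0.08094 + 0.03186 = 0.1128 K/W
Q = ΔT/ΣR = (452 K − 304.8 K)/0.1128 = 1300 W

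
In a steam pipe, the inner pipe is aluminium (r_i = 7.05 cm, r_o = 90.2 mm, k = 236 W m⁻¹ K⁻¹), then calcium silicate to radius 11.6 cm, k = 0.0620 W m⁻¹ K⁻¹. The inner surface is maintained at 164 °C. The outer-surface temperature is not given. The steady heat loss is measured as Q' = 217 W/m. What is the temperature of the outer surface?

Series resistances:
  R'_aluminium = ln(0.0902/0.0705)/(2πk) = 0.2464/(2π·236) = 1.662×10^-4 m·K/W
  R'_calcium silicate = ln(0.116/0.0902)/(2πk) = 0.2516/(2π·0.0620) = 0.6458 m·K/W
ΣR = 0.6459 m·K/W
ΔT = Q'·ΣR = 217 × 0.6459 = 140.2 K
Heat flows outward, so T_out = T_in − ΔT = 164 − 140.2 = 23.8 °C

T_out = 23.8 °C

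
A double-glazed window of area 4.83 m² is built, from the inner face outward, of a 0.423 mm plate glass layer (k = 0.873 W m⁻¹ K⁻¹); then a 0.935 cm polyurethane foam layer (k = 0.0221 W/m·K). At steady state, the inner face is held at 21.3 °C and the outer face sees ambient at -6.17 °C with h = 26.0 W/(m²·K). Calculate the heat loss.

Treat each layer as a resistance in series:
  R_plate glass = L/(kA) = 4.23×10^-4/(0.873·4.83) = 1.003×10^-4 K/W
  R_polyurethane foam = L/(kA) = 0.00935/(0.0221·4.83) = 0.08759 K/W
  R_conv,out = 1/(hA) = 1/(26.0·4.83) = 0.007963 K/W
ΣR = 1.003×10^-4 + 0.08759 + 0.007963 = 0.09565 K/W
Q = ΔT/ΣR = (21.3 °C − -6.17 °C)/0.09565 = 287 W

Q = 287 W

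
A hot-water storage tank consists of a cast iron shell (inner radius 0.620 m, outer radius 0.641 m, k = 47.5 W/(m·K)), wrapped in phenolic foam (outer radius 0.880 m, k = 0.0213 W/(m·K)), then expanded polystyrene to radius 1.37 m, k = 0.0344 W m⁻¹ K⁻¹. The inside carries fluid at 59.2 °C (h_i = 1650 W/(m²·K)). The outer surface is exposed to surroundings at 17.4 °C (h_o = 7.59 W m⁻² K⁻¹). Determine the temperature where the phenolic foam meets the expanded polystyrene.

Resistance network (inner→outer):
  R_conv,in = 1/(4πr²h) = 1/(4π·0.620²·1650) = 1.255×10^-4 K/W
  R_cast iron = (1/0.620 − 1/0.641)/(4πk) = 0.05284/(4π·47.5) = 8.853×10^-5 K/W
  R_phenolic foam = (1/0.641 − 1/0.880)/(4πk) = 0.4237/(4π·0.0213) = 1.583 K/W
  R_expanded polystyrene = (1/0.880 − 1/1.37)/(4πk) = 0.4064/(4π·0.0344) = 0.9402 K/W
  R_conv,out = 1/(4πr²h) = 1/(4π·1.37²·7.59) = 0.005586 K/W
ΣR = 1.255×10^-4 + 8.853×10^-5 + 1.583 + 0.9402 + 0.005586 = 2.529 K/W
Q = ΔT/ΣR = (59.2 °C − 17.4 °C)/2.529 = 16.53 W
From the inner boundary to the phenolic foam/expanded polystyrene interface, ΣR_partial = 1.583 K/W.
T_interface = T_in − Q·ΣR_partial = 59.2 °C − (16.53)(1.583) = 33.0 °C

T = 33.0 °C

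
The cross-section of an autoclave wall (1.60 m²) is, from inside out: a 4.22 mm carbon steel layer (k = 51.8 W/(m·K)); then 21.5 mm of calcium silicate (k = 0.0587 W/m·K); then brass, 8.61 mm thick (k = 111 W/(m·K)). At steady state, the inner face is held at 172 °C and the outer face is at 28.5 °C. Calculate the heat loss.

Q = 627 W

Treat each layer as a resistance in series:
  R_carbon steel = L/(kA) = 0.00422/(51.8·1.60) = 5.092×10^-5 K/W
  R_calcium silicate = L/(kA) = 0.0215/(0.0587·1.60) = 0.2289 K/W
  R_brass = L/(kA) = 0.00861/(111·1.60) = 4.848×10^-5 K/W
ΣR = 5.092×10^-5 + 0.2289 + 4.848×10^-5 = 0.2290 K/W
Q = ΔT/ΣR = (172 °C − 28.5 °C)/0.2290 = 627 W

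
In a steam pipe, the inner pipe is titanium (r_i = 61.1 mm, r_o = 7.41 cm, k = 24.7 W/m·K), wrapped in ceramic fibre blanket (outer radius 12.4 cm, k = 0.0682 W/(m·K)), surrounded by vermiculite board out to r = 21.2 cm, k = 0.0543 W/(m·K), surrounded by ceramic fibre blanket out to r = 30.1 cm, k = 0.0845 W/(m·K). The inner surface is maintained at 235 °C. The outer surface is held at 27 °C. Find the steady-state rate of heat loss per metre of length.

Resistance network (inner→outer):
  R'_titanium = ln(0.0741/0.0611)/(2πk) = 0.1929/(2π·24.7) = 0.001243 m·K/W
  R'_ceramic fibre blanket = ln(0.124/0.0741)/(2πk) = 0.5149/(2π·0.0682) = 1.202 m·K/W
  R'_vermiculite board = ln(0.212/0.124)/(2πk) = 0.5363/(2π·0.0543) = 1.572 m·K/W
  R'_ceramic fibre blanket = ln(0.301/0.212)/(2πk) = 0.3505/(2π·0.0845) = 0.6602 m·K/W
ΣR = 0.001243 + 1.202 + 1.572 + 0.6602 = 3.435 m·K/W
Q' = ΔT/ΣR = (235 °C − 27 °C)/3.435 = 60.6 W/m

Q' = 60.6 W/m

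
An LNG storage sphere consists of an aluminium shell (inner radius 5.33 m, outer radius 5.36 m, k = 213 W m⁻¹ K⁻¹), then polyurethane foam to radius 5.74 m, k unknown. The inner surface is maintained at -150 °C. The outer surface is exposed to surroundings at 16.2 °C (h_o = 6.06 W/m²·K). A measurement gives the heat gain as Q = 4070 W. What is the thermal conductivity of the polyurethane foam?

ΣR = ΔT/Q = |-150 − 16.2|/4070 = 0.04084 K/W
Known resistances:
  R_aluminium = (1/5.33 − 1/5.36)/(4πk) = 0.001050/(4π·213) = 3.923×10^-7 K/W
  R_conv,out = 1/(4πr²h) = 1/(4π·5.74²·6.06) = 3.986×10^-4 K/W
R_polyurethane foam = ΣR − ΣR_known = 0.04084 − 3.990×10^-4 = 0.04044 K/W
(1/r₁−1/r₂)/(4πk) = 0.04044 ⇒ k = 0.01235/(4π·0.04044) = 0.0243 W/m·K

k = 0.0243 W/m·K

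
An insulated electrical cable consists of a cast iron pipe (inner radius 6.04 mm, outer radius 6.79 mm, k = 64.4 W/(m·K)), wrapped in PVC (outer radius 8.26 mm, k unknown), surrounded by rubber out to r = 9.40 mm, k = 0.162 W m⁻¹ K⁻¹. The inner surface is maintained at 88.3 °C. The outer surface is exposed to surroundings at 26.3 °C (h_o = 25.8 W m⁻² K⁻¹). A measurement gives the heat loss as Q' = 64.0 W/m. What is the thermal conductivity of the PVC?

k = 0.168 W/m·K

ΣR = ΔT/Q' = |88.3 − 26.3|/64.0 = 0.9688 m·K/W
Known resistances:
  R'_cast iron = ln(0.00679/0.00604)/(2πk) = 0.1170/(2π·64.4) = 2.893×10^-4 m·K/W
  R'_rubber = ln(0.00940/0.00826)/(2πk) = 0.1293/(2π·0.162) = 0.1270 m·K/W
  R'_conv,out = 1/(2πr h) = 1/(2π·0.00940·25.8) = 0.6563 m·K/W
R_PVC = ΣR − ΣR_known = 0.9688 − 0.7836 = 0.1852 m·K/W
ln(r₂/r₁)/(2πk) = 0.1852 ⇒ k = 0.1960/(2π·0.1852) = 0.168 W/m·K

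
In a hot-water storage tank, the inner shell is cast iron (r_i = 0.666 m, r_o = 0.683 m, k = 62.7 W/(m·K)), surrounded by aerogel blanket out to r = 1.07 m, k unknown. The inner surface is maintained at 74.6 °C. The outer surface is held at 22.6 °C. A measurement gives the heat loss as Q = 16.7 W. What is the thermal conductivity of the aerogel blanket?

k = 0.0135 W/m·K

ΣR = ΔT/Q = |74.6 − 22.6|/16.7 = 3.114 K/W
Known resistances:
  R_cast iron = (1/0.666 − 1/0.683)/(4πk) = 0.03737/(4π·62.7) = 4.743×10^-5 K/W
R_aerogel blanket = ΣR − ΣR_known = 3.114 − 4.743×10^-5 = 3.114 K/W
(1/r₁−1/r₂)/(4πk) = 3.114 ⇒ k = 0.5295/(4π·3.114) = 0.0135 W/m·K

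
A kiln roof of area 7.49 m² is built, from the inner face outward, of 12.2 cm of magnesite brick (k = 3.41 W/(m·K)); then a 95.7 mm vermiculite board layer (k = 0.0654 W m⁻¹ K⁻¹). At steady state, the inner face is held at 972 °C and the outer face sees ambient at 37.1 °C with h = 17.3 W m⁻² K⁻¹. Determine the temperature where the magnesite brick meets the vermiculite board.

Resistance network (inner→outer):
  R_magnesite brick = L/(kA) = 0.122/(3.41·7.49) = 0.004777 K/W
  R_vermiculite board = L/(kA) = 0.0957/(0.0654·7.49) = 0.1954 K/W
  R_conv,out = 1/(hA) = 1/(17.3·7.49) = 0.007717 K/W
ΣR = 0.004777 + 0.1954 + 0.007717 = 0.2079 K/W
Q = ΔT/ΣR = (972 °C − 37.1 °C)/0.2079 = 4497 W
From the inner boundary to the magnesite brick/vermiculite board interface, ΣR_partial = 0.004777 K/W.
T_interface = T_in − Q·ΣR_partial = 972 °C − (4497)(0.004777) = 951 °C

T = 951 °C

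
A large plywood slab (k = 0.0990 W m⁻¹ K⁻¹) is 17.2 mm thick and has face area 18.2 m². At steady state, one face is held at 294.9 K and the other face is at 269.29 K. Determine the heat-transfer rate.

Q = kA·ΔT/L = 0.0990 × 18.2 × |294.9 K − 269.29 K| / 0.0172 = 2680 W

Q = 2680 W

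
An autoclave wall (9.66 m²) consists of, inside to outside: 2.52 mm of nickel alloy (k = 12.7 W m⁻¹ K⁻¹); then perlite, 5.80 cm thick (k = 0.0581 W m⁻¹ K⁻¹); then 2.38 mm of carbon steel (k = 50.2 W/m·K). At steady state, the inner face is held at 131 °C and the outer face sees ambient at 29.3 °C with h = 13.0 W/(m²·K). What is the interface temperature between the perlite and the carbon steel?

T = 36.6 °C

Resistance network (inner→outer):
  R_nickel alloy = L/(kA) = 0.00252/(12.7·9.66) = 2.054×10^-5 K/W
  R_perlite = L/(kA) = 0.0580/(0.0581·9.66) = 0.1033 K/W
  R_carbon steel = L/(kA) = 0.00238/(50.2·9.66) = 4.908×10^-6 K/W
  R_conv,out = 1/(hA) = 1/(13.0·9.66) = 0.007963 K/W
ΣR = 2.054×10^-5 + 0.1033 + 4.908×10^-6 + 0.007963 = 0.1113 K/W
Q = ΔT/ΣR = (131 °C − 29.3 °C)/0.1113 = 913.7 W
From the inner boundary to the perlite/carbon steel interface, ΣR_partial = 0.1033 K/W.
T_interface = T_in − Q·ΣR_partial = 131 °C − (913.7)(0.1033) = 36.6 °C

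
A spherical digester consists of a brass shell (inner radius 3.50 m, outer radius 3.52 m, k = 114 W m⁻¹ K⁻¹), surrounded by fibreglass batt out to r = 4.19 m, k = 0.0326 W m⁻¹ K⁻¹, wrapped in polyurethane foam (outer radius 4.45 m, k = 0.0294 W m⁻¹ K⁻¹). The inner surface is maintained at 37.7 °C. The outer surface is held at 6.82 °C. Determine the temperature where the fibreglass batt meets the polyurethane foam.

Treat each layer as a resistance in series:
  R_brass = (1/3.50 − 1/3.52)/(4πk) = 0.001623/(4π·114) = 1.133×10^-6 K/W
  R_fibreglass batt = (1/3.52 − 1/4.19)/(4πk) = 0.04543/(4π·0.0326) = 0.1109 K/W
  R_polyurethane foam = (1/4.19 − 1/4.45)/(4πk) = 0.01394/(4π·0.0294) = 0.03774 K/W
ΣR = 1.133×10^-6 + 0.1109 + 0.03774 = 0.1486 K/W
Q = ΔT/ΣR = (37.7 °C − 6.82 °C)/0.1486 = 207.8 W
From the inner boundary to the fibreglass batt/polyurethane foam interface, ΣR_partial = 0.1109 K/W.
T_interface = T_in − Q·ΣR_partial = 37.7 °C − (207.8)(0.1109) = 14.7 °C

T = 14.7 °C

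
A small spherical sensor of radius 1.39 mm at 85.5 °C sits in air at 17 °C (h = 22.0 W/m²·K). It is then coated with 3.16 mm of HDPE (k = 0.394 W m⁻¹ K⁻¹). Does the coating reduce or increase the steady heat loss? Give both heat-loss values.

Critical radius for a sphere: r_cr = 2k/h = 0.0358 m = 3.58 cm.
Outer radius after coating: r₂ = 0.00139 + 0.00316 = 0.00455 m.
Since r₁ < r_cr and r₂ ≤ r_cr, the coating moves toward the maximum at r_cr — heat loss rises.
Bare: R = 1/(4πr₁²h) = 1872 K/W; Q = 68.5/1872 = 0.0366 W.
Coated: R = R_cond + R_conv = 275.6 K/W; Q = 68.5/275.6 = 0.249 W.

increases: 0.0366 → 0.249 W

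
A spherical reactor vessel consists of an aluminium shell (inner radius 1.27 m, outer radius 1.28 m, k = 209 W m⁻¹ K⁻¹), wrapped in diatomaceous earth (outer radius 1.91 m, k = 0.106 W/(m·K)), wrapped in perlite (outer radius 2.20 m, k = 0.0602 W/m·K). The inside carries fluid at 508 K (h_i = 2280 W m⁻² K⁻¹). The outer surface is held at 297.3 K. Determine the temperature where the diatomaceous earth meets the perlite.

Series thermal resistances, inner to outer:
  R_conv,in = 1/(4πr²h) = 1/(4π·1.27²·2280) = 2.164×10^-5 K/W
  R_aluminium = (1/1.27 − 1/1.28)/(4πk) = 0.006152/(4π·209) = 2.342×10^-6 K/W
  R_diatomaceous earth = (1/1.28 − 1/1.91)/(4πk) = 0.2577/(4π·0.106) = 0.1935 K/W
  R_perlite = (1/1.91 − 1/2.20)/(4πk) = 0.06901/(4π·0.0602) = 0.09123 K/W
ΣR = 2.164×10^-5 + 2.342×10^-6 + 0.1935 + 0.09123 = 0.2848 K/W
Q = ΔT/ΣR = (508 K − 297.3 K)/0.2848 = 739.8 W
From the inner boundary to the diatomaceous earth/perlite interface, ΣR_partial = 0.1935 K/W.
T_interface = T_in − Q·ΣR_partial = 508 K − (739.8)(0.1935) = 364.8 K

T = 364.8 K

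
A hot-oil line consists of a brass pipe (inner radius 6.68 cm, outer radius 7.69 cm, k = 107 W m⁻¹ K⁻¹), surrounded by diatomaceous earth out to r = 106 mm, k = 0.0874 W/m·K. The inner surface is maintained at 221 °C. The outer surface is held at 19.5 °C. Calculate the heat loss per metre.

Resistance network (inner→outer):
  R'_brass = ln(0.0769/0.0668)/(2πk) = 0.1408/(2π·107) = 2.094×10^-4 m·K/W
  R'_diatomaceous earth = ln(0.106/0.0769)/(2πk) = 0.3209/(2π·0.0874) = 0.5844 m·K/W
ΣR = 2.094×10^-4 + 0.5844 = 0.5846 m·K/W
Q' = ΔT/ΣR = (221 °C − 19.5 °C)/0.5846 = 345 W/m

Q' = 345 W/m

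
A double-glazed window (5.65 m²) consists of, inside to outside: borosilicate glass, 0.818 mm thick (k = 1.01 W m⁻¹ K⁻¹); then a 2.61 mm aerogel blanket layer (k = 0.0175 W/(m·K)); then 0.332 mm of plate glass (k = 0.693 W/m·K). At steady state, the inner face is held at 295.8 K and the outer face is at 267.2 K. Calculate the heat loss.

Q = 1070 W

Resistance network (inner→outer):
  R_borosilicate glass = L/(kA) = 8.18×10^-4/(1.01·5.65) = 1.433×10^-4 K/W
  R_aerogel blanket = L/(kA) = 0.00261/(0.0175·5.65) = 0.02640 K/W
  R_plate glass = L/(kA) = 3.32×10^-4/(0.693·5.65) = 8.479×10^-5 K/W
ΣR = 1.433×10^-4 + 0.02640 + 8.479×10^-5 = 0.02663 K/W
Q = ΔT/ΣR = (295.8 K − 267.2 K)/0.02663 = 1070 W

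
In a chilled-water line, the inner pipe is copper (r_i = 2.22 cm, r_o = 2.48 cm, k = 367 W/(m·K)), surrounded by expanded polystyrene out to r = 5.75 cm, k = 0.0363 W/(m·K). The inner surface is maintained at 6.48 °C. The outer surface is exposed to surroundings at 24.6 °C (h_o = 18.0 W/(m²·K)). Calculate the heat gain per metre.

Series thermal resistances, inner to outer:
  R'_copper = ln(0.0248/0.0222)/(2πk) = 0.1108/(2π·367) = 4.803×10^-5 m·K/W
  R'_expanded polystyrene = ln(0.0575/0.0248)/(2πk) = 0.8409/(2π·0.0363) = 3.687 m·K/W
  R'_conv,out = 1/(2πr h) = 1/(2π·0.0575·18.0) = 0.1538 m·K/W
ΣR = 4.803×10^-5 + 3.687 + 0.1538 = 3.841 m·K/W
Q' = ΔT/ΣR = (6.48 °C − 24.6 °C)/3.841 = -4.72 W/m
(Negative Q' ⇒ heat flows inward; heat gain = 4.72 W/m.)

Q' = 4.72 W/m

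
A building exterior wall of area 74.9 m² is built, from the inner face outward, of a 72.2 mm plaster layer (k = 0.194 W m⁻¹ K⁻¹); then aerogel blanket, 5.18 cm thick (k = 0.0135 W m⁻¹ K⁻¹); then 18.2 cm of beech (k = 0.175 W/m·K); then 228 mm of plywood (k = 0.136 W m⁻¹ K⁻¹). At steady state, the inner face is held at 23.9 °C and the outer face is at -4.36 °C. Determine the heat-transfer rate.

Resistance network (inner→outer):
  R_plaster = L/(kA) = 0.0722/(0.194·74.9) = 0.004969 K/W
  R_aerogel blanket = L/(kA) = 0.0518/(0.0135·74.9) = 0.05123 K/W
  R_beech = L/(kA) = 0.182/(0.175·74.9) = 0.01389 K/W
  R_plywood = L/(kA) = 0.228/(0.136·74.9) = 0.02238 K/W
ΣR = 0.004969 + 0.05123 + 0.01389 + 0.02238 = 0.09247 K/W
Q = ΔT/ΣR = (23.9 °C − -4.36 °C)/0.09247 = 306 W

Q = 306 W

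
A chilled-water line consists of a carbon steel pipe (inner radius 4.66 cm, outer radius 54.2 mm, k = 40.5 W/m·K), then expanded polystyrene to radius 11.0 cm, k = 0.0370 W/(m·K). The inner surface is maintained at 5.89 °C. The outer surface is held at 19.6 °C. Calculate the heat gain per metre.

Resistance network (inner→outer):
  R'_carbon steel = ln(0.0542/0.0466)/(2πk) = 0.1511/(2π·40.5) = 5.937×10^-4 m·K/W
  R'_expanded polystyrene = ln(0.110/0.0542)/(2πk) = 0.7078/(2π·0.0370) = 3.045 m·K/W
ΣR = 5.937×10^-4 + 3.045 = 3.046 m·K/W
Q' = ΔT/ΣR = (5.89 °C − 19.6 °C)/3.046 = -4.50 W/m
(Negative Q' ⇒ heat flows inward; heat gain = 4.50 W/m.)

Q' = 4.50 W/m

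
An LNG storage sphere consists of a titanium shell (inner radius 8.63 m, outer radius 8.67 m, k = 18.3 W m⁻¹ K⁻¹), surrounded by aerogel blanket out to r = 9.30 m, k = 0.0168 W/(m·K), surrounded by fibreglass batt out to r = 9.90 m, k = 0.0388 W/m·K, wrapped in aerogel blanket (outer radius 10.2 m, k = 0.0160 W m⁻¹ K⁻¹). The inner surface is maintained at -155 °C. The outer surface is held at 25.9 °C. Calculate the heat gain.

Resistance network (inner→outer):
  R_titanium = (1/8.63 − 1/8.67)/(4πk) = 5.346×10^-4/(4π·18.3) = 2.325×10^-6 K/W
  R_aerogel blanket = (1/8.67 − 1/9.30)/(4πk) = 0.007813/(4π·0.0168) = 0.03701 K/W
  R_fibreglass batt = (1/9.30 − 1/9.90)/(4πk) = 0.006517/(4π·0.0388) = 0.01337 K/W
  R_aerogel blanket = (1/9.90 − 1/10.2)/(4πk) = 0.002971/(4π·0.0160) = 0.01478 K/W
ΣR = 2.325×10^-6 + 0.03701 + 0.01337 + 0.01478 = 0.06516 K/W
Q = ΔT/ΣR = (-155 °C − 25.9 °C)/0.06516 = -2780 W
(Negative Q ⇒ heat flows inward; heat gain = 2780 W.)

Q = 2.78 kW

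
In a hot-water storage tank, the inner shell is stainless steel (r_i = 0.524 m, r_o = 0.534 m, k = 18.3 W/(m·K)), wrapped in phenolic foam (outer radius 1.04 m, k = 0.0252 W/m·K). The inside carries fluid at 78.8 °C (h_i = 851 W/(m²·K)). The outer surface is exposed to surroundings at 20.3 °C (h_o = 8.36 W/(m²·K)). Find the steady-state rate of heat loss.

Series thermal resistances, inner to outer:
  R_conv,in = 1/(4πr²h) = 1/(4π·0.524²·851) = 3.406×10^-4 K/W
  R_stainless steel = (1/0.524 − 1/0.534)/(4πk) = 0.03574/(4π·18.3) = 1.554×10^-4 K/W
  R_phenolic foam = (1/0.534 − 1/1.04)/(4πk) = 0.9111/(4π·0.0252) = 2.877 K/W
  R_conv,out = 1/(4πr²h) = 1/(4π·1.04²·8.36) = 0.008801 K/W
ΣR = 3.406×10^-4 + 1.554×10^-4 + 2.877 + 0.008801 = 2.886 K/W
Q = ΔT/ΣR = (78.8 °C − 20.3 °C)/2.886 = 20.3 W

Q = 20.3 W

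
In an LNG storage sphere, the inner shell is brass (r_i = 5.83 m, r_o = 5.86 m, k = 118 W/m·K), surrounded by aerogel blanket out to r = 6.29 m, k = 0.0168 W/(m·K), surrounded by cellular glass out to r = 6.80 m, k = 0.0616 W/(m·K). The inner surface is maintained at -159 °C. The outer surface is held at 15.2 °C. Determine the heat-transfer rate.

Resistance network (inner→outer):
  R_brass = (1/5.83 − 1/5.86)/(4πk) = 8.781×10^-4/(4π·118) = 5.922×10^-7 K/W
  R_aerogel blanket = (1/5.86 − 1/6.29)/(4πk) = 0.01167/(4π·0.0168) = 0.05526 K/W
  R_cellular glass = (1/6.29 − 1/6.80)/(4πk) = 0.01192/(4π·0.0616) = 0.01540 K/W
ΣR = 5.922×10^-7 + 0.05526 + 0.01540 = 0.07066 K/W
Q = ΔT/ΣR = (-159 °C − 15.2 °C)/0.07066 = -2470 W
(Negative Q ⇒ heat flows inward; heat gain = 2470 W.)

Q = 2470 W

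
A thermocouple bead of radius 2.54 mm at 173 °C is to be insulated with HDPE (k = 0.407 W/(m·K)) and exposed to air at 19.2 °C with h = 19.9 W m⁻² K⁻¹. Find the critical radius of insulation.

r_cr = 4.09 cm

For a sphere, r_cr = 2k_ins/h = 2·0.407/19.9 = 0.0409 m = 4.09 cm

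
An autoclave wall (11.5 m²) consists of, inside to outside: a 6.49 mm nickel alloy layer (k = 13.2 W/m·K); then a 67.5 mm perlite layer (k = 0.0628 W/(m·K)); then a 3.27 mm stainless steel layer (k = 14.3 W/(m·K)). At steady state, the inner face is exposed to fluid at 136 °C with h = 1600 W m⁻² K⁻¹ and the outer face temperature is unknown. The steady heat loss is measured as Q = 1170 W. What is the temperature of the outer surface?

T_out = 26.5 °C

Sum the resistances:
  R_conv,in = 1/(hA) = 1/(1600·11.5) = 5.435×10^-5 K/W
  R_nickel alloy = L/(kA) = 0.00649/(13.2·11.5) = 4.275×10^-5 K/W
  R_perlite = L/(kA) = 0.0675/(0.0628·11.5) = 0.09346 K/W
  R_stainless steel = L/(kA) = 0.00327/(14.3·11.5) = 1.988×10^-5 K/W
ΣR = 0.09358 K/W
ΔT = Q·ΣR = 1170 × 0.09358 = 109.5 K
Heat flows outward, so T_out = T_in − ΔT = 136 − 109.5 = 26.5 °C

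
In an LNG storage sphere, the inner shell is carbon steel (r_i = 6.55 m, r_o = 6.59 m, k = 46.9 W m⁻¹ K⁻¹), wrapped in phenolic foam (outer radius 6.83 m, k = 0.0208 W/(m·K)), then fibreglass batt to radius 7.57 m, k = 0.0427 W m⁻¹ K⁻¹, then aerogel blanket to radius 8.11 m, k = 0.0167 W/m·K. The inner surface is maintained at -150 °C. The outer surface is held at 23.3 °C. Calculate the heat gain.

Treat each layer as a resistance in series:
  R_carbon steel = (1/6.55 − 1/6.59)/(4πk) = 9.267×10^-4/(4π·46.9) = 1.572×10^-6 K/W
  R_phenolic foam = (1/6.59 − 1/6.83)/(4πk) = 0.005332/(4π·0.0208) = 0.02040 K/W
  R_fibreglass batt = (1/6.83 − 1/7.57)/(4πk) = 0.01431/(4π·0.0427) = 0.02667 K/W
  R_aerogel blanket = (1/7.57 − 1/8.11)/(4πk) = 0.008796/(4π·0.0167) = 0.04191 K/W
ΣR = 1.572×10^-6 + 0.02040 + 0.02667 + 0.04191 = 0.08898 K/W
Q = ΔT/ΣR = (-150 °C − 23.3 °C)/0.08898 = -1950 W
(Negative Q ⇒ heat flows inward; heat gain = 1950 W.)

Q = 1950 W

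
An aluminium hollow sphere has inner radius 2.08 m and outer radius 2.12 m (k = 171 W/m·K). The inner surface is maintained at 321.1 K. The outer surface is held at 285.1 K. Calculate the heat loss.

Q = 4πk·ΔT/(1/r₁ − 1/r₂) = 4π × 171 × 36 / (1/2.08 − 1/2.12) = 8.53×10^6 W

Q = 8.53×10^6 W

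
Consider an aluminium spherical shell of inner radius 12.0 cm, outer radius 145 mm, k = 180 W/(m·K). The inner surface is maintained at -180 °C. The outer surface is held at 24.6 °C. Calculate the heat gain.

Q = 4πk·ΔT/(1/r₁ − 1/r₂) = 4π × 180 × 204.6 / (1/0.120 − 1/0.145) = 3.22×10^5 W

Q = 3.22×10^5 W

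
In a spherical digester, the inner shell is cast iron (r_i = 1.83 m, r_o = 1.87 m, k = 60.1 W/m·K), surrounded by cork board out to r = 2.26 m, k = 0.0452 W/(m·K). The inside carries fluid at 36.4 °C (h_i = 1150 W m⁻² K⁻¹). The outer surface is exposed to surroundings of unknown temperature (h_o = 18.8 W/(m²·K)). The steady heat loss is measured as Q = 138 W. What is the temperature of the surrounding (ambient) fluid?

Series resistances:
  R_conv,in = 1/(4πr²h) = 1/(4π·1.83²·1150) = 2.066×10^-5 K/W
  R_cast iron = (1/1.83 − 1/1.87)/(4πk) = 0.01169/(4π·60.1) = 1.548×10^-5 K/W
  R_cork board = (1/1.87 − 1/2.26)/(4πk) = 0.09228/(4π·0.0452) = 0.1625 K/W
  R_conv,out = 1/(4πr²h) = 1/(4π·2.26²·18.8) = 8.287×10^-4 K/W
ΣR = 0.1633 K/W
ΔT = Q·ΣR = 138 × 0.1633 = 22.54 K
Heat flows outward, so T_out = T_in − ΔT = 36.4 − 22.54 = 13.9 °C

T_out = 13.9 °C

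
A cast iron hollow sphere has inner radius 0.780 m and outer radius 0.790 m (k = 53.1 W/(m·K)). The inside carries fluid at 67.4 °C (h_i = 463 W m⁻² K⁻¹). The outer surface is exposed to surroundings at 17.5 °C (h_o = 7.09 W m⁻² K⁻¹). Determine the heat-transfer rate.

Q = 2.73 kW

Series thermal resistances, inner to outer:
  R_conv,in = 1/(4πr²h) = 1/(4π·0.780²·463) = 2.825×10^-4 K/W
  R_cast iron = (1/0.780 − 1/0.790)/(4πk) = 0.01623/(4π·53.1) = 2.432×10^-5 K/W
  R_conv,out = 1/(4πr²h) = 1/(4π·0.790²·7.09) = 0.01798 K/W
ΣR = 2.825×10^-4 + 2.432×10^-5 + 0.01798 = 0.01829 K/W
Q = ΔT/ΣR = (67.4 °C − 17.5 °C)/0.01829 = 2730 W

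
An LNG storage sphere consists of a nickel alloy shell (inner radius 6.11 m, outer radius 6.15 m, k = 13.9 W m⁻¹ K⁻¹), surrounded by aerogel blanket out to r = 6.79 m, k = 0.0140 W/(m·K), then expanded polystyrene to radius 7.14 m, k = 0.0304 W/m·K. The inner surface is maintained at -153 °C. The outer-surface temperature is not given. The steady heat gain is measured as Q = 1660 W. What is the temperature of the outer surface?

Sum the resistances:
  R_nickel alloy = (1/6.11 − 1/6.15)/(4πk) = 0.001064/(4π·13.9) = 6.094×10^-6 K/W
  R_aerogel blanket = (1/6.15 − 1/6.79)/(4πk) = 0.01533/(4π·0.0140) = 0.08712 K/W
  R_expanded polystyrene = (1/6.79 − 1/7.14)/(4πk) = 0.007219/(4π·0.0304) = 0.01890 K/W
ΣR = 0.1060 K/W
ΔT = Q·ΣR = 1660 × 0.1060 = 176.0 K
Heat flows inward, so T_out = T_in + ΔT = -153 + 176.0 = 23.0 °C

T_out = 23.0 °C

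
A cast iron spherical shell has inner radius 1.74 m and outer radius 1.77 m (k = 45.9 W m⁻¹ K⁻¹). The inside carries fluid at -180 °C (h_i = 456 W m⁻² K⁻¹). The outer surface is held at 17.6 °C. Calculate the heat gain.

Resistance network (inner→outer):
  R_conv,in = 1/(4πr²h) = 1/(4π·1.74²·456) = 5.764×10^-5 K/W
  R_cast iron = (1/1.74 − 1/1.77)/(4πk) = 0.009741/(4π·45.9) = 1.689×10^-5 K/W
ΣR = 5.764×10^-5 + 1.689×10^-5 = 7.453×10^-5 K/W
Q = ΔT/ΣR = (-180 °C − 17.6 °C)/7.453×10^-5 = -2.65×10^6 W
(Negative Q ⇒ heat flows inward; heat gain = 2.65×10^6 W.)

Q = 2650 kW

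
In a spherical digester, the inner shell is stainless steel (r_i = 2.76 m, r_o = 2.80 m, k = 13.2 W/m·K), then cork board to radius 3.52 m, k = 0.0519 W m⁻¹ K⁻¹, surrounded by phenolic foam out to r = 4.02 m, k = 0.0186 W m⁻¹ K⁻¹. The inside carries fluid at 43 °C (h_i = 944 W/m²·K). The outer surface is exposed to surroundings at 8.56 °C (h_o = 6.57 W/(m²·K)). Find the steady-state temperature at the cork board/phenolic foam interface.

T = 28.4 °C

Series thermal resistances, inner to outer:
  R_conv,in = 1/(4πr²h) = 1/(4π·2.76²·944) = 1.107×10^-5 K/W
  R_stainless steel = (1/2.76 − 1/2.80)/(4πk) = 0.005176/(4π·13.2) = 3.120×10^-5 K/W
  R_cork board = (1/2.80 − 1/3.52)/(4πk) = 0.07305/(4π·0.0519) = 0.1120 K/W
  R_phenolic foam = (1/3.52 − 1/4.02)/(4πk) = 0.03533/(4π·0.0186) = 0.1512 K/W
  R_conv,out = 1/(4πr²h) = 1/(4π·4.02²·6.57) = 7.495×10^-4 K/W
ΣR = 1.107×10^-5 + 3.120×10^-5 + 0.1120 + 0.1512 + 7.495×10^-4 = 0.2640 K/W
Q = ΔT/ΣR = (43 °C − 8.56 °C)/0.2640 = 130.5 W
From the inner boundary to the cork board/phenolic foam interface, ΣR_partial = 0.1120 K/W.
T_interface = T_in − Q·ΣR_partial = 43 °C − (130.5)(0.1120) = 28.4 °C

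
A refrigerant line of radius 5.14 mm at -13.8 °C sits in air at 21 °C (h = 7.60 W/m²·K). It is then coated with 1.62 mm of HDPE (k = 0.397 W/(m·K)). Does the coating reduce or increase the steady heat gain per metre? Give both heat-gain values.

Critical radius for a cylinder: r_cr = k/h = 0.0522 m = 5.22 cm.
Outer radius after coating: r₂ = 0.00514 + 0.00162 = 0.00676 m.
Since r₁ < r_cr and r₂ ≤ r_cr, the coating moves toward the maximum at r_cr — heat gain rises.
Bare: R = 1/(2πr₁h) = 4.074 m·K/W; Q = 34.8/4.074 = 8.54 W/m.
Coated: R = R_cond + R_conv = 3.208 m·K/W; Q = 34.8/3.208 = 10.8 W/m.

increases: 8.54 → 10.8 W/m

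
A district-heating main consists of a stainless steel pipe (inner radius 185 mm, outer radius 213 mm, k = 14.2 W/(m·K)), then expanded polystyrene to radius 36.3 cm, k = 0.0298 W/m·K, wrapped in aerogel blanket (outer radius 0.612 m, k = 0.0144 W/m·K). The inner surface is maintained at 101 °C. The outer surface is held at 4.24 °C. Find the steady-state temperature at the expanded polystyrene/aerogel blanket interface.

T = 69.0 °C

Treat each layer as a resistance in series:
  R'_stainless steel = ln(0.213/0.185)/(2πk) = 0.1409/(2π·14.2) = 0.001580 m·K/W
  R'_expanded polystyrene = ln(0.363/0.213)/(2πk) = 0.5331/(2π·0.0298) = 2.847 m·K/W
  R'_aerogel blanket = ln(0.612/0.363)/(2πk) = 0.5223/(2π·0.0144) = 5.773 m·K/W
ΣR = 0.001580 + 2.847 + 5.773 = 8.622 m·K/W
Q' = ΔT/ΣR = (101 °C − 4.24 °C)/8.622 = 11.22 W/m
From the inner boundary to the expanded polystyrene/aerogel blanket interface, ΣR_partial = 2.849 m·K/W.
T_interface = T_in − Q'·ΣR_partial = 101 °C − (11.22)(2.849) = 69.0 °C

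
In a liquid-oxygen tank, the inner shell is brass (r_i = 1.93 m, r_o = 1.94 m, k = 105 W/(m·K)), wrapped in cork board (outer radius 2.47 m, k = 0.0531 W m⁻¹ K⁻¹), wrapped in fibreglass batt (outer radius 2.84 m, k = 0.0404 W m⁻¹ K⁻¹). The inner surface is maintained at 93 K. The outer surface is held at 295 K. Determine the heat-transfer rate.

Q = 749 W

Resistance network (inner→outer):
  R_brass = (1/1.93 − 1/1.94)/(4πk) = 0.002671/(4π·105) = 2.024×10^-6 K/W
  R_cork board = (1/1.94 − 1/2.47)/(4πk) = 0.1106/(4π·0.0531) = 0.1658 K/W
  R_fibreglass batt = (1/2.47 − 1/2.84)/(4πk) = 0.05275/(4π·0.0404) = 0.1039 K/W
ΣR = 2.024×10^-6 + 0.1658 + 0.1039 = 0.2697 K/W
Q = ΔT/ΣR = (93 K − 295 K)/0.2697 = -749 W
(Negative Q ⇒ heat flows inward; heat gain = 749 W.)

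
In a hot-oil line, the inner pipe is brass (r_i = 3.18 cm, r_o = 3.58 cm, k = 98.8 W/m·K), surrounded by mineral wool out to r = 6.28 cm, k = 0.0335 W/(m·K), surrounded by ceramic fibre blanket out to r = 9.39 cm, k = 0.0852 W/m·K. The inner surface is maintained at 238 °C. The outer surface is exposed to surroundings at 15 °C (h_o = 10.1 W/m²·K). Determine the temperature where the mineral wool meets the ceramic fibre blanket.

T = 72.1 °C

Series thermal resistances, inner to outer:
  R'_brass = ln(0.0358/0.0318)/(2πk) = 0.1185/(2π·98.8) = 1.909×10^-4 m·K/W
  R'_mineral wool = ln(0.0628/0.0358)/(2πk) = 0.5620/(2π·0.0335) = 2.670 m·K/W
  R'_ceramic fibre blanket = ln(0.0939/0.0628)/(2πk) = 0.4023/(2π·0.0852) = 0.7515 m·K/W
  R'_conv,out = 1/(2πr h) = 1/(2π·0.0939·10.1) = 0.1678 m·K/W
ΣR = 1.909×10^-4 + 2.670 + 0.7515 + 0.1678 = 3.589 m·K/W
Q' = ΔT/ΣR = (238 °C − 15 °C)/3.589 = 62.13 W/m
From the inner boundary to the mineral wool/ceramic fibre blanket interface, ΣR_partial = 2.670 m·K/W.
T_interface = T_in − Q'·ΣR_partial = 238 °C − (62.13)(2.670) = 72.1 °C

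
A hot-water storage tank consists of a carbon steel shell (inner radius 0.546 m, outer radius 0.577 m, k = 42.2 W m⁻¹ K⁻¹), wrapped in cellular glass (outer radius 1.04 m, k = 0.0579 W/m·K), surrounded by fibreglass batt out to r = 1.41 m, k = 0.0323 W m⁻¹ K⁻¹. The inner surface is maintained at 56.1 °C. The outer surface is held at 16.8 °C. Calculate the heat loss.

Q = 23.4 W

Series thermal resistances, inner to outer:
  R_carbon steel = (1/0.546 − 1/0.577)/(4πk) = 0.09840/(4π·42.2) = 1.856×10^-4 K/W
  R_cellular glass = (1/0.577 − 1/1.04)/(4πk) = 0.7716/(4π·0.0579) = 1.060 K/W
  R_fibreglass batt = (1/1.04 − 1/1.41)/(4πk) = 0.2523/(4π·0.0323) = 0.6216 K/W
ΣR = 1.856×10^-4 + 1.060 + 0.6216 = 1.682 K/W
Q = ΔT/ΣR = (56.1 °C − 16.8 °C)/1.682 = 23.4 W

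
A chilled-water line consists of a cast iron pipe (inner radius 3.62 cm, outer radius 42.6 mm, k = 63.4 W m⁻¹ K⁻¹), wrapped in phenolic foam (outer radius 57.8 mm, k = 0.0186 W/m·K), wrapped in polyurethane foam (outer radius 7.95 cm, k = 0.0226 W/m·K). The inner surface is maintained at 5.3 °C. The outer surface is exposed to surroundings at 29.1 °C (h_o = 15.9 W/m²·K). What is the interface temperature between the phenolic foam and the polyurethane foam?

Treat each layer as a resistance in series:
  R'_cast iron = ln(0.0426/0.0362)/(2πk) = 0.1628/(2π·63.4) = 4.087×10^-4 m·K/W
  R'_phenolic foam = ln(0.0578/0.0426)/(2πk) = 0.3051/(2π·0.0186) = 2.611 m·K/W
  R'_polyurethane foam = ln(0.0795/0.0578)/(2πk) = 0.3188/(2π·0.0226) = 2.245 m·K/W
  R'_conv,out = 1/(2πr h) = 1/(2π·0.0795·15.9) = 0.1259 m·K/W
ΣR = 4.087×10^-4 + 2.611 + 2.245 + 0.1259 = 4.982 m·K/W
Q' = ΔT/ΣR = (5.3 °C − 29.1 °C)/4.982 = -4.777 W/m
From the inner boundary to the phenolic foam/polyurethane foam interface, ΣR_partial = 2.611 m·K/W.
T_interface = T_in − Q'·ΣR_partial = 5.3 °C − (-4.777)(2.611) = 17.8 °C

T = 17.8 °C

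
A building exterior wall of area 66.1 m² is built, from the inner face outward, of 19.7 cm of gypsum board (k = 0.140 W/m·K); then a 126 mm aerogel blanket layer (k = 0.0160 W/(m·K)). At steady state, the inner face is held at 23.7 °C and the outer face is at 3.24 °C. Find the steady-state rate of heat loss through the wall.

Q = 146 W

Resistance network (inner→outer):
  R_gypsum board = L/(kA) = 0.197/(0.140·66.1) = 0.02129 K/W
  R_aerogel blanket = L/(kA) = 0.126/(0.0160·66.1) = 0.1191 K/W
ΣR = 0.02129 + 0.1191 = 0.1404 K/W
Q = ΔT/ΣR = (23.7 °C − 3.24 °C)/0.1404 = 146 W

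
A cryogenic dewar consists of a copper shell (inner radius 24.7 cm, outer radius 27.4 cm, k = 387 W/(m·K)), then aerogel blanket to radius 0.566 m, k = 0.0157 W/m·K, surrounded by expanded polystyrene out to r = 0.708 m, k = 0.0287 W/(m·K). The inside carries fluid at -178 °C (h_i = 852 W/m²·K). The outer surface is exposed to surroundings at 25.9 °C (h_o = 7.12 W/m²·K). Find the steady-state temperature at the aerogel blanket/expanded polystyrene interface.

T = 6.5 °C

Resistance network (inner→outer):
  R_conv,in = 1/(4πr²h) = 1/(4π·0.247²·852) = 0.001531 K/W
  R_copper = (1/0.247 − 1/0.274)/(4πk) = 0.3989/(4π·387) = 8.203×10^-5 K/W
  R_aerogel blanket = (1/0.274 − 1/0.566)/(4πk) = 1.883/(4π·0.0157) = 9.543 K/W
  R_expanded polystyrene = (1/0.566 − 1/0.708)/(4πk) = 0.3544/(4π·0.0287) = 0.9825 K/W
  R_conv,out = 1/(4πr²h) = 1/(4π·0.708²·7.12) = 0.02230 K/W
ΣR = 0.001531 + 8.203×10^-5 + 9.543 + 0.9825 + 0.02230 = 10.55 K/W
Q = ΔT/ΣR = (-178 °C − 25.9 °C)/10.55 = -19.33 W
From the inner boundary to the aerogel blanket/expanded polystyrene interface, ΣR_partial = 9.545 K/W.
T_interface = T_in − Q·ΣR_partial = -178 °C − (-19.33)(9.545) = 6.5 °C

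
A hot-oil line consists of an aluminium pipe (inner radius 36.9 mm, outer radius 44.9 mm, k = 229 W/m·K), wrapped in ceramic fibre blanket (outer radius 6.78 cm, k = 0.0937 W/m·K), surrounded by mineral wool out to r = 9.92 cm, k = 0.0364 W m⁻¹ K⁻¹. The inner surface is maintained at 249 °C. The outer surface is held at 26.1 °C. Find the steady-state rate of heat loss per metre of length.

Q' = 94.3 W/m

Treat each layer as a resistance in series:
  R'_aluminium = ln(0.0449/0.0369)/(2πk) = 0.1962/(2π·229) = 1.364×10^-4 m·K/W
  R'_ceramic fibre blanket = ln(0.0678/0.0449)/(2πk) = 0.4121/(2π·0.0937) = 0.7000 m·K/W
  R'_mineral wool = ln(0.0992/0.0678)/(2πk) = 0.3806/(2π·0.0364) = 1.664 m·K/W
ΣR = 1.364×10^-4 + 0.7000 + 1.664 = 2.364 m·K/W
Q' = ΔT/ΣR = (249 °C − 26.1 °C)/2.364 = 94.3 W/m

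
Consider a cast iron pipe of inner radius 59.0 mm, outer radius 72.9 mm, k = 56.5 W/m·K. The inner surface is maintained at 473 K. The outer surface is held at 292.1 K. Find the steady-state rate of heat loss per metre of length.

Q' = 2πk·ΔT/ln(r₂/r₁) = 2π × 56.5 × 180.9 / ln(0.0729/0.0590) = 3.04×10^5 W/m

Q' = 304 kW/m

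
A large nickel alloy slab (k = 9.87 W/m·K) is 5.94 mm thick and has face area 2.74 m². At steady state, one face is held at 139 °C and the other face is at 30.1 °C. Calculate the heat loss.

Q = 496 kW

Q = kA·ΔT/L = 9.87 × 2.74 × |139 °C − 30.1 °C| / 0.00594 = 4.96×10^5 W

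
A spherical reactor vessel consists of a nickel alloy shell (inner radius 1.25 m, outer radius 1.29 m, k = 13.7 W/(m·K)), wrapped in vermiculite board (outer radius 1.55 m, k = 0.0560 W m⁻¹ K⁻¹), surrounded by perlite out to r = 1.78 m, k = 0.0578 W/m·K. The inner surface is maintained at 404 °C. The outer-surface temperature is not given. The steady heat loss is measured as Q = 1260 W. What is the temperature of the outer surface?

Series resistances:
  R_nickel alloy = (1/1.25 − 1/1.29)/(4πk) = 0.02481/(4π·13.7) = 1.441×10^-4 K/W
  R_vermiculite board = (1/1.29 − 1/1.55)/(4πk) = 0.1300/(4π·0.0560) = 0.1848 K/W
  R_perlite = (1/1.55 − 1/1.78)/(4πk) = 0.08336/(4π·0.0578) = 0.1148 K/W
ΣR = 0.2997 K/W
ΔT = Q·ΣR = 1260 × 0.2997 = 377.6 K
Heat flows outward, so T_out = T_in − ΔT = 404 − 377.6 = 26.4 °C

T_out = 26.4 °C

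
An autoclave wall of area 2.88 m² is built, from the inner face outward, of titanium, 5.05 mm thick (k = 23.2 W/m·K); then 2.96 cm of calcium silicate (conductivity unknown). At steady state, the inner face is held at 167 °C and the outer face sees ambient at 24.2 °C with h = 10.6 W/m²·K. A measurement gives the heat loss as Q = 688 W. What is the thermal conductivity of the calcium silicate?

k = 0.0588 W/m·K

ΣR = ΔT/Q = |167 − 24.2|/688 = 0.2076 K/W
Known resistances:
  R_titanium = L/(kA) = 0.00505/(23.2·2.88) = 7.558×10^-5 K/W
  R_conv,out = 1/(hA) = 1/(10.6·2.88) = 0.03276 K/W
R_calcium silicate = ΣR − ΣR_known = 0.2076 − 0.03284 = 0.1748 K/W
L/(kA) = 0.1748 ⇒ k = 0.0296/(0.1748·2.88) = 0.0588 W/m·K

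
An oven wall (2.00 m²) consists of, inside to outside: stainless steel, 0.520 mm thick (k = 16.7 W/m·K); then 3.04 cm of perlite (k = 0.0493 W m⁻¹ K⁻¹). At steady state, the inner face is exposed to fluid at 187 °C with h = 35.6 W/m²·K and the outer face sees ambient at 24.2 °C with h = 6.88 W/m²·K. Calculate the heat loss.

Series thermal resistances, inner to outer:
  R_conv,in = 1/(hA) = 1/(35.6·2.00) = 0.01404 K/W
  R_stainless steel = L/(kA) = 5.20×10^-4/(16.7·2.00) = 1.557×10^-5 K/W
  R_perlite = L/(kA) = 0.0304/(0.0493·2.00) = 0.3083 K/W
  R_conv,out = 1/(hA) = 1/(6.88·2.00) = 0.07267 K/W
ΣR = 0.01404 + 1.557×10^-5 + 0.3083 + 0.07267 = 0.3950 K/W
Q = ΔT/ΣR = (187 °C − 24.2 °C)/0.3950 = 412 W

Q = 412 W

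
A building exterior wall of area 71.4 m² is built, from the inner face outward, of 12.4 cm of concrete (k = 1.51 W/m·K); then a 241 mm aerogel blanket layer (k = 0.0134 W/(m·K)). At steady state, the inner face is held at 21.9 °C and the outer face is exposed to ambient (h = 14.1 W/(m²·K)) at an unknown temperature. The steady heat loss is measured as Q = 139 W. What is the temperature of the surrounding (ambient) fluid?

Sum the resistances:
  R_concrete = L/(kA) = 0.124/(1.51·71.4) = 0.001150 K/W
  R_aerogel blanket = L/(kA) = 0.241/(0.0134·71.4) = 0.2519 K/W
  R_conv,out = 1/(hA) = 1/(14.1·71.4) = 9.933×10^-4 K/W
ΣR = 0.2540 K/W
ΔT = Q·ΣR = 139 × 0.2540 = 35.31 K
Heat flows outward, so T_out = T_in − ΔT = 21.9 − 35.31 = -13.4 °C

T_out = -13.4 °C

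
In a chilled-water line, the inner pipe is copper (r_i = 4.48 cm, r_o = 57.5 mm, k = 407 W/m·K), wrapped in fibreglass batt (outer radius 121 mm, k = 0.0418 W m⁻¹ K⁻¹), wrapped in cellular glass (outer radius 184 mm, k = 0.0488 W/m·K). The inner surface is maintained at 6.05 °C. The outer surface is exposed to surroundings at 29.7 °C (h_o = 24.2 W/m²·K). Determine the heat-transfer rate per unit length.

Treat each layer as a resistance in series:
  R'_copper = ln(0.0575/0.0448)/(2πk) = 0.2496/(2π·407) = 9.760×10^-5 m·K/W
  R'_fibreglass batt = ln(0.121/0.0575)/(2πk) = 0.7440/(2π·0.0418) = 2.833 m·K/W
  R'_cellular glass = ln(0.184/0.121)/(2πk) = 0.4191/(2π·0.0488) = 1.367 m·K/W
  R'_conv,out = 1/(2πr h) = 1/(2π·0.184·24.2) = 0.03574 m·K/W
ΣR = 9.760×10^-5 + 2.833 + 1.367 + 0.03574 = 4.236 m·K/W
Q' = ΔT/ΣR = (6.05 °C − 29.7 °C)/4.236 = -5.58 W/m
(Negative Q' ⇒ heat flows inward; heat gain = 5.58 W/m.)

Q' = 5.58 W/m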